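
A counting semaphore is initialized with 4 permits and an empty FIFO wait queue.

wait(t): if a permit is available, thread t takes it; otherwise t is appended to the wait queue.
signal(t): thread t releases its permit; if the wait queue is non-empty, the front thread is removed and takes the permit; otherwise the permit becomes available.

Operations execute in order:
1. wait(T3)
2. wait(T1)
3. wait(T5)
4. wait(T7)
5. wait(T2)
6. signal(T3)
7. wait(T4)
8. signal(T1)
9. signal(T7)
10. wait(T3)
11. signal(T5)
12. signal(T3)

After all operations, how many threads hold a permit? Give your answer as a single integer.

Step 1: wait(T3) -> count=3 queue=[] holders={T3}
Step 2: wait(T1) -> count=2 queue=[] holders={T1,T3}
Step 3: wait(T5) -> count=1 queue=[] holders={T1,T3,T5}
Step 4: wait(T7) -> count=0 queue=[] holders={T1,T3,T5,T7}
Step 5: wait(T2) -> count=0 queue=[T2] holders={T1,T3,T5,T7}
Step 6: signal(T3) -> count=0 queue=[] holders={T1,T2,T5,T7}
Step 7: wait(T4) -> count=0 queue=[T4] holders={T1,T2,T5,T7}
Step 8: signal(T1) -> count=0 queue=[] holders={T2,T4,T5,T7}
Step 9: signal(T7) -> count=1 queue=[] holders={T2,T4,T5}
Step 10: wait(T3) -> count=0 queue=[] holders={T2,T3,T4,T5}
Step 11: signal(T5) -> count=1 queue=[] holders={T2,T3,T4}
Step 12: signal(T3) -> count=2 queue=[] holders={T2,T4}
Final holders: {T2,T4} -> 2 thread(s)

Answer: 2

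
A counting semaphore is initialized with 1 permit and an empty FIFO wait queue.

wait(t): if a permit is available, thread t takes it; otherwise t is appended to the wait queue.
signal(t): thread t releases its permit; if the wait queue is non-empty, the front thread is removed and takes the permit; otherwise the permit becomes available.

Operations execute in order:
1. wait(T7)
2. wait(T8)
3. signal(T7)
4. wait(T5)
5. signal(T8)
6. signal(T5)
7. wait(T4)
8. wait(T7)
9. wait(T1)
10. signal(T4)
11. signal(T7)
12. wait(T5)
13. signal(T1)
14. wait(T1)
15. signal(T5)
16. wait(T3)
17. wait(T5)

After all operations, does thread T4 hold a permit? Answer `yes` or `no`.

Answer: no

Derivation:
Step 1: wait(T7) -> count=0 queue=[] holders={T7}
Step 2: wait(T8) -> count=0 queue=[T8] holders={T7}
Step 3: signal(T7) -> count=0 queue=[] holders={T8}
Step 4: wait(T5) -> count=0 queue=[T5] holders={T8}
Step 5: signal(T8) -> count=0 queue=[] holders={T5}
Step 6: signal(T5) -> count=1 queue=[] holders={none}
Step 7: wait(T4) -> count=0 queue=[] holders={T4}
Step 8: wait(T7) -> count=0 queue=[T7] holders={T4}
Step 9: wait(T1) -> count=0 queue=[T7,T1] holders={T4}
Step 10: signal(T4) -> count=0 queue=[T1] holders={T7}
Step 11: signal(T7) -> count=0 queue=[] holders={T1}
Step 12: wait(T5) -> count=0 queue=[T5] holders={T1}
Step 13: signal(T1) -> count=0 queue=[] holders={T5}
Step 14: wait(T1) -> count=0 queue=[T1] holders={T5}
Step 15: signal(T5) -> count=0 queue=[] holders={T1}
Step 16: wait(T3) -> count=0 queue=[T3] holders={T1}
Step 17: wait(T5) -> count=0 queue=[T3,T5] holders={T1}
Final holders: {T1} -> T4 not in holders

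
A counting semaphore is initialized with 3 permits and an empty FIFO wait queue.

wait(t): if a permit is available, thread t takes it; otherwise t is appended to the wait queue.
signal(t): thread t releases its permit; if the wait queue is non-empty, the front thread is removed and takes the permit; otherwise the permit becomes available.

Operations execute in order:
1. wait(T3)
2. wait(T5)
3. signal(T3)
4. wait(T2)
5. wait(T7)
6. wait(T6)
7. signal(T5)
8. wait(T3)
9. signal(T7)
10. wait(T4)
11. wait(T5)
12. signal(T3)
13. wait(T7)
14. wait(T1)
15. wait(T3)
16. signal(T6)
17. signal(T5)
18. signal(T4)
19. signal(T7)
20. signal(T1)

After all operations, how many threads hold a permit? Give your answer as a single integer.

Answer: 2

Derivation:
Step 1: wait(T3) -> count=2 queue=[] holders={T3}
Step 2: wait(T5) -> count=1 queue=[] holders={T3,T5}
Step 3: signal(T3) -> count=2 queue=[] holders={T5}
Step 4: wait(T2) -> count=1 queue=[] holders={T2,T5}
Step 5: wait(T7) -> count=0 queue=[] holders={T2,T5,T7}
Step 6: wait(T6) -> count=0 queue=[T6] holders={T2,T5,T7}
Step 7: signal(T5) -> count=0 queue=[] holders={T2,T6,T7}
Step 8: wait(T3) -> count=0 queue=[T3] holders={T2,T6,T7}
Step 9: signal(T7) -> count=0 queue=[] holders={T2,T3,T6}
Step 10: wait(T4) -> count=0 queue=[T4] holders={T2,T3,T6}
Step 11: wait(T5) -> count=0 queue=[T4,T5] holders={T2,T3,T6}
Step 12: signal(T3) -> count=0 queue=[T5] holders={T2,T4,T6}
Step 13: wait(T7) -> count=0 queue=[T5,T7] holders={T2,T4,T6}
Step 14: wait(T1) -> count=0 queue=[T5,T7,T1] holders={T2,T4,T6}
Step 15: wait(T3) -> count=0 queue=[T5,T7,T1,T3] holders={T2,T4,T6}
Step 16: signal(T6) -> count=0 queue=[T7,T1,T3] holders={T2,T4,T5}
Step 17: signal(T5) -> count=0 queue=[T1,T3] holders={T2,T4,T7}
Step 18: signal(T4) -> count=0 queue=[T3] holders={T1,T2,T7}
Step 19: signal(T7) -> count=0 queue=[] holders={T1,T2,T3}
Step 20: signal(T1) -> count=1 queue=[] holders={T2,T3}
Final holders: {T2,T3} -> 2 thread(s)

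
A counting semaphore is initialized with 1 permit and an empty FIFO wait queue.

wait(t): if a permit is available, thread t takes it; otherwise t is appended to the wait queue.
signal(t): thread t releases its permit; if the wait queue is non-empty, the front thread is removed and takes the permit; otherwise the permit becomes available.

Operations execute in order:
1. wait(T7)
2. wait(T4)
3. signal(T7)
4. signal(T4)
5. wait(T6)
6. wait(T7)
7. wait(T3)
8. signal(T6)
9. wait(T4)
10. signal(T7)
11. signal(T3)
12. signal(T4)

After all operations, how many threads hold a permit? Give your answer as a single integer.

Answer: 0

Derivation:
Step 1: wait(T7) -> count=0 queue=[] holders={T7}
Step 2: wait(T4) -> count=0 queue=[T4] holders={T7}
Step 3: signal(T7) -> count=0 queue=[] holders={T4}
Step 4: signal(T4) -> count=1 queue=[] holders={none}
Step 5: wait(T6) -> count=0 queue=[] holders={T6}
Step 6: wait(T7) -> count=0 queue=[T7] holders={T6}
Step 7: wait(T3) -> count=0 queue=[T7,T3] holders={T6}
Step 8: signal(T6) -> count=0 queue=[T3] holders={T7}
Step 9: wait(T4) -> count=0 queue=[T3,T4] holders={T7}
Step 10: signal(T7) -> count=0 queue=[T4] holders={T3}
Step 11: signal(T3) -> count=0 queue=[] holders={T4}
Step 12: signal(T4) -> count=1 queue=[] holders={none}
Final holders: {none} -> 0 thread(s)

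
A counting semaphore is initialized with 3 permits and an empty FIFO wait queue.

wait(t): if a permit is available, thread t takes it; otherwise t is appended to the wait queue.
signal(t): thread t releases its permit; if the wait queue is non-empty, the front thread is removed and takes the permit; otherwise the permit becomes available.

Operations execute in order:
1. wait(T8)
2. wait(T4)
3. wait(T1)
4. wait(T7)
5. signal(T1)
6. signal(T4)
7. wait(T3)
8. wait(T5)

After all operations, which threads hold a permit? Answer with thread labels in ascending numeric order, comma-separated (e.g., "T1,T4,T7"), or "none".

Answer: T3,T7,T8

Derivation:
Step 1: wait(T8) -> count=2 queue=[] holders={T8}
Step 2: wait(T4) -> count=1 queue=[] holders={T4,T8}
Step 3: wait(T1) -> count=0 queue=[] holders={T1,T4,T8}
Step 4: wait(T7) -> count=0 queue=[T7] holders={T1,T4,T8}
Step 5: signal(T1) -> count=0 queue=[] holders={T4,T7,T8}
Step 6: signal(T4) -> count=1 queue=[] holders={T7,T8}
Step 7: wait(T3) -> count=0 queue=[] holders={T3,T7,T8}
Step 8: wait(T5) -> count=0 queue=[T5] holders={T3,T7,T8}
Final holders: T3,T7,T8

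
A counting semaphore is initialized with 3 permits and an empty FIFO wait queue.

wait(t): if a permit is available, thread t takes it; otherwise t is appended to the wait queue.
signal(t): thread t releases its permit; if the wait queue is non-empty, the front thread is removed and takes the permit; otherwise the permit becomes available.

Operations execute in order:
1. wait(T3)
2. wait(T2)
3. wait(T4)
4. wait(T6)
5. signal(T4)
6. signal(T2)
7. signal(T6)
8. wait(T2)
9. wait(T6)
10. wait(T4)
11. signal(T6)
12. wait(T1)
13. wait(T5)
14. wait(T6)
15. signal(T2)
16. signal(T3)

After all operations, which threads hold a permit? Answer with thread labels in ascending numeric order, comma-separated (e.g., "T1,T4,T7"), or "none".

Answer: T1,T4,T5

Derivation:
Step 1: wait(T3) -> count=2 queue=[] holders={T3}
Step 2: wait(T2) -> count=1 queue=[] holders={T2,T3}
Step 3: wait(T4) -> count=0 queue=[] holders={T2,T3,T4}
Step 4: wait(T6) -> count=0 queue=[T6] holders={T2,T3,T4}
Step 5: signal(T4) -> count=0 queue=[] holders={T2,T3,T6}
Step 6: signal(T2) -> count=1 queue=[] holders={T3,T6}
Step 7: signal(T6) -> count=2 queue=[] holders={T3}
Step 8: wait(T2) -> count=1 queue=[] holders={T2,T3}
Step 9: wait(T6) -> count=0 queue=[] holders={T2,T3,T6}
Step 10: wait(T4) -> count=0 queue=[T4] holders={T2,T3,T6}
Step 11: signal(T6) -> count=0 queue=[] holders={T2,T3,T4}
Step 12: wait(T1) -> count=0 queue=[T1] holders={T2,T3,T4}
Step 13: wait(T5) -> count=0 queue=[T1,T5] holders={T2,T3,T4}
Step 14: wait(T6) -> count=0 queue=[T1,T5,T6] holders={T2,T3,T4}
Step 15: signal(T2) -> count=0 queue=[T5,T6] holders={T1,T3,T4}
Step 16: signal(T3) -> count=0 queue=[T6] holders={T1,T4,T5}
Final holders: T1,T4,T5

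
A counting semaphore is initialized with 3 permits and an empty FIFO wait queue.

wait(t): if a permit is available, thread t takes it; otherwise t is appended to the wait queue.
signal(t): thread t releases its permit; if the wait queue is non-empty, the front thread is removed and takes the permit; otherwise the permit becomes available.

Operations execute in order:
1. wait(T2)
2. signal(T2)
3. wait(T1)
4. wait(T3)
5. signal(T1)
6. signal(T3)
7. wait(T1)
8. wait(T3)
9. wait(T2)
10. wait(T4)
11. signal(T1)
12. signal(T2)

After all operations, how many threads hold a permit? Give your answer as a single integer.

Step 1: wait(T2) -> count=2 queue=[] holders={T2}
Step 2: signal(T2) -> count=3 queue=[] holders={none}
Step 3: wait(T1) -> count=2 queue=[] holders={T1}
Step 4: wait(T3) -> count=1 queue=[] holders={T1,T3}
Step 5: signal(T1) -> count=2 queue=[] holders={T3}
Step 6: signal(T3) -> count=3 queue=[] holders={none}
Step 7: wait(T1) -> count=2 queue=[] holders={T1}
Step 8: wait(T3) -> count=1 queue=[] holders={T1,T3}
Step 9: wait(T2) -> count=0 queue=[] holders={T1,T2,T3}
Step 10: wait(T4) -> count=0 queue=[T4] holders={T1,T2,T3}
Step 11: signal(T1) -> count=0 queue=[] holders={T2,T3,T4}
Step 12: signal(T2) -> count=1 queue=[] holders={T3,T4}
Final holders: {T3,T4} -> 2 thread(s)

Answer: 2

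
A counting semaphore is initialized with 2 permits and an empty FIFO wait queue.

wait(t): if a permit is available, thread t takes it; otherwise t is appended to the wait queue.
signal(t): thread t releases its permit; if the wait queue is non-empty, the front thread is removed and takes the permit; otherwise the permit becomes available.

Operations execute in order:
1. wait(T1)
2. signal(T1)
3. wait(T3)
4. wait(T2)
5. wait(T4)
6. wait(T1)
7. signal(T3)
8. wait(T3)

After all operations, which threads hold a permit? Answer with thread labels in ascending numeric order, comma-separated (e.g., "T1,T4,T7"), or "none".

Answer: T2,T4

Derivation:
Step 1: wait(T1) -> count=1 queue=[] holders={T1}
Step 2: signal(T1) -> count=2 queue=[] holders={none}
Step 3: wait(T3) -> count=1 queue=[] holders={T3}
Step 4: wait(T2) -> count=0 queue=[] holders={T2,T3}
Step 5: wait(T4) -> count=0 queue=[T4] holders={T2,T3}
Step 6: wait(T1) -> count=0 queue=[T4,T1] holders={T2,T3}
Step 7: signal(T3) -> count=0 queue=[T1] holders={T2,T4}
Step 8: wait(T3) -> count=0 queue=[T1,T3] holders={T2,T4}
Final holders: T2,T4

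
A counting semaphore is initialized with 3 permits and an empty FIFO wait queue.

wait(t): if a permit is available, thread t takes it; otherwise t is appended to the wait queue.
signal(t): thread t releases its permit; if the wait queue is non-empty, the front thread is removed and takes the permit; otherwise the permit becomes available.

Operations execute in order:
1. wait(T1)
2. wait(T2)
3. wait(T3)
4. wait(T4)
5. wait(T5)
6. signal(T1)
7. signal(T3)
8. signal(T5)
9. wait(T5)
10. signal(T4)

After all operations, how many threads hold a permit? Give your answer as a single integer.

Step 1: wait(T1) -> count=2 queue=[] holders={T1}
Step 2: wait(T2) -> count=1 queue=[] holders={T1,T2}
Step 3: wait(T3) -> count=0 queue=[] holders={T1,T2,T3}
Step 4: wait(T4) -> count=0 queue=[T4] holders={T1,T2,T3}
Step 5: wait(T5) -> count=0 queue=[T4,T5] holders={T1,T2,T3}
Step 6: signal(T1) -> count=0 queue=[T5] holders={T2,T3,T4}
Step 7: signal(T3) -> count=0 queue=[] holders={T2,T4,T5}
Step 8: signal(T5) -> count=1 queue=[] holders={T2,T4}
Step 9: wait(T5) -> count=0 queue=[] holders={T2,T4,T5}
Step 10: signal(T4) -> count=1 queue=[] holders={T2,T5}
Final holders: {T2,T5} -> 2 thread(s)

Answer: 2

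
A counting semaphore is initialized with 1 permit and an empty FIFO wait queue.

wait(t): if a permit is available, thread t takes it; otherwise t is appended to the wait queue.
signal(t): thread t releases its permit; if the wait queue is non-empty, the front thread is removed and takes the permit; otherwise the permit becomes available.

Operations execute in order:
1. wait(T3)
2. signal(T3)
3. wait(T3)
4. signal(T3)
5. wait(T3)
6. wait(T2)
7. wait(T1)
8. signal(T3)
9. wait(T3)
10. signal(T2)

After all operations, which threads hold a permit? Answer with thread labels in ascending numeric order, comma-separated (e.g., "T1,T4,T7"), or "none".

Answer: T1

Derivation:
Step 1: wait(T3) -> count=0 queue=[] holders={T3}
Step 2: signal(T3) -> count=1 queue=[] holders={none}
Step 3: wait(T3) -> count=0 queue=[] holders={T3}
Step 4: signal(T3) -> count=1 queue=[] holders={none}
Step 5: wait(T3) -> count=0 queue=[] holders={T3}
Step 6: wait(T2) -> count=0 queue=[T2] holders={T3}
Step 7: wait(T1) -> count=0 queue=[T2,T1] holders={T3}
Step 8: signal(T3) -> count=0 queue=[T1] holders={T2}
Step 9: wait(T3) -> count=0 queue=[T1,T3] holders={T2}
Step 10: signal(T2) -> count=0 queue=[T3] holders={T1}
Final holders: T1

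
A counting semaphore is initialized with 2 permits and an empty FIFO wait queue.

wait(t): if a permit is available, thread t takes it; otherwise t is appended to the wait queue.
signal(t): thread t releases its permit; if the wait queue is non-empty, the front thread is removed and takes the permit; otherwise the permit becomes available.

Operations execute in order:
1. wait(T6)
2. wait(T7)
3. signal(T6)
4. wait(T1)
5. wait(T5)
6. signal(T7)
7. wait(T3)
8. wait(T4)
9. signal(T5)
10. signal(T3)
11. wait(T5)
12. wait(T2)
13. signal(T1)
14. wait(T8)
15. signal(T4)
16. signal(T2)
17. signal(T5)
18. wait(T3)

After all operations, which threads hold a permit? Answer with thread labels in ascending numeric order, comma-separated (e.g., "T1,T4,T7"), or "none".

Step 1: wait(T6) -> count=1 queue=[] holders={T6}
Step 2: wait(T7) -> count=0 queue=[] holders={T6,T7}
Step 3: signal(T6) -> count=1 queue=[] holders={T7}
Step 4: wait(T1) -> count=0 queue=[] holders={T1,T7}
Step 5: wait(T5) -> count=0 queue=[T5] holders={T1,T7}
Step 6: signal(T7) -> count=0 queue=[] holders={T1,T5}
Step 7: wait(T3) -> count=0 queue=[T3] holders={T1,T5}
Step 8: wait(T4) -> count=0 queue=[T3,T4] holders={T1,T5}
Step 9: signal(T5) -> count=0 queue=[T4] holders={T1,T3}
Step 10: signal(T3) -> count=0 queue=[] holders={T1,T4}
Step 11: wait(T5) -> count=0 queue=[T5] holders={T1,T4}
Step 12: wait(T2) -> count=0 queue=[T5,T2] holders={T1,T4}
Step 13: signal(T1) -> count=0 queue=[T2] holders={T4,T5}
Step 14: wait(T8) -> count=0 queue=[T2,T8] holders={T4,T5}
Step 15: signal(T4) -> count=0 queue=[T8] holders={T2,T5}
Step 16: signal(T2) -> count=0 queue=[] holders={T5,T8}
Step 17: signal(T5) -> count=1 queue=[] holders={T8}
Step 18: wait(T3) -> count=0 queue=[] holders={T3,T8}
Final holders: T3,T8

Answer: T3,T8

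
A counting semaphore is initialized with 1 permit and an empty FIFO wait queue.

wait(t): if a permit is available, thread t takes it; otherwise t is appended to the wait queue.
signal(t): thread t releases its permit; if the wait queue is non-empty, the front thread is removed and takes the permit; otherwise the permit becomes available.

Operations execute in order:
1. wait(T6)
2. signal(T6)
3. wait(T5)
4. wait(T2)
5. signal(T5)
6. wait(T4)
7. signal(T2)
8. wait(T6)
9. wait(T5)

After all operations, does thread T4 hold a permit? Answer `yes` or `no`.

Step 1: wait(T6) -> count=0 queue=[] holders={T6}
Step 2: signal(T6) -> count=1 queue=[] holders={none}
Step 3: wait(T5) -> count=0 queue=[] holders={T5}
Step 4: wait(T2) -> count=0 queue=[T2] holders={T5}
Step 5: signal(T5) -> count=0 queue=[] holders={T2}
Step 6: wait(T4) -> count=0 queue=[T4] holders={T2}
Step 7: signal(T2) -> count=0 queue=[] holders={T4}
Step 8: wait(T6) -> count=0 queue=[T6] holders={T4}
Step 9: wait(T5) -> count=0 queue=[T6,T5] holders={T4}
Final holders: {T4} -> T4 in holders

Answer: yes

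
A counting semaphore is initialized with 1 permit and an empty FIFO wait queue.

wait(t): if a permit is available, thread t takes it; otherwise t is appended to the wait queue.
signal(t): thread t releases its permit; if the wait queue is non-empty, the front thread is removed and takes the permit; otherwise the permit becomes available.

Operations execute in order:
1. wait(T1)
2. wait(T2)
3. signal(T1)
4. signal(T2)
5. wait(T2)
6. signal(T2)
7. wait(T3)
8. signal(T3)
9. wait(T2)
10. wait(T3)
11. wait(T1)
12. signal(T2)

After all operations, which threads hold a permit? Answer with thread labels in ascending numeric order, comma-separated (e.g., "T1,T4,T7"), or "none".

Answer: T3

Derivation:
Step 1: wait(T1) -> count=0 queue=[] holders={T1}
Step 2: wait(T2) -> count=0 queue=[T2] holders={T1}
Step 3: signal(T1) -> count=0 queue=[] holders={T2}
Step 4: signal(T2) -> count=1 queue=[] holders={none}
Step 5: wait(T2) -> count=0 queue=[] holders={T2}
Step 6: signal(T2) -> count=1 queue=[] holders={none}
Step 7: wait(T3) -> count=0 queue=[] holders={T3}
Step 8: signal(T3) -> count=1 queue=[] holders={none}
Step 9: wait(T2) -> count=0 queue=[] holders={T2}
Step 10: wait(T3) -> count=0 queue=[T3] holders={T2}
Step 11: wait(T1) -> count=0 queue=[T3,T1] holders={T2}
Step 12: signal(T2) -> count=0 queue=[T1] holders={T3}
Final holders: T3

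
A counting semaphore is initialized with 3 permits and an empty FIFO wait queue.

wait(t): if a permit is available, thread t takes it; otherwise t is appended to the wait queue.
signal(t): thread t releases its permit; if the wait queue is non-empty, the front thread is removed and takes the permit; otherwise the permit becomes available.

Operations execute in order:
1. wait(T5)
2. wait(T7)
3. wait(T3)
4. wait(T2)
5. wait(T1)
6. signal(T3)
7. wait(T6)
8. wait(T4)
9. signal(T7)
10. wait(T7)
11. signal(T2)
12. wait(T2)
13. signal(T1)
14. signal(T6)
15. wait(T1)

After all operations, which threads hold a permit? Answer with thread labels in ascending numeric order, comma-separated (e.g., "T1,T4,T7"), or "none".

Answer: T4,T5,T7

Derivation:
Step 1: wait(T5) -> count=2 queue=[] holders={T5}
Step 2: wait(T7) -> count=1 queue=[] holders={T5,T7}
Step 3: wait(T3) -> count=0 queue=[] holders={T3,T5,T7}
Step 4: wait(T2) -> count=0 queue=[T2] holders={T3,T5,T7}
Step 5: wait(T1) -> count=0 queue=[T2,T1] holders={T3,T5,T7}
Step 6: signal(T3) -> count=0 queue=[T1] holders={T2,T5,T7}
Step 7: wait(T6) -> count=0 queue=[T1,T6] holders={T2,T5,T7}
Step 8: wait(T4) -> count=0 queue=[T1,T6,T4] holders={T2,T5,T7}
Step 9: signal(T7) -> count=0 queue=[T6,T4] holders={T1,T2,T5}
Step 10: wait(T7) -> count=0 queue=[T6,T4,T7] holders={T1,T2,T5}
Step 11: signal(T2) -> count=0 queue=[T4,T7] holders={T1,T5,T6}
Step 12: wait(T2) -> count=0 queue=[T4,T7,T2] holders={T1,T5,T6}
Step 13: signal(T1) -> count=0 queue=[T7,T2] holders={T4,T5,T6}
Step 14: signal(T6) -> count=0 queue=[T2] holders={T4,T5,T7}
Step 15: wait(T1) -> count=0 queue=[T2,T1] holders={T4,T5,T7}
Final holders: T4,T5,T7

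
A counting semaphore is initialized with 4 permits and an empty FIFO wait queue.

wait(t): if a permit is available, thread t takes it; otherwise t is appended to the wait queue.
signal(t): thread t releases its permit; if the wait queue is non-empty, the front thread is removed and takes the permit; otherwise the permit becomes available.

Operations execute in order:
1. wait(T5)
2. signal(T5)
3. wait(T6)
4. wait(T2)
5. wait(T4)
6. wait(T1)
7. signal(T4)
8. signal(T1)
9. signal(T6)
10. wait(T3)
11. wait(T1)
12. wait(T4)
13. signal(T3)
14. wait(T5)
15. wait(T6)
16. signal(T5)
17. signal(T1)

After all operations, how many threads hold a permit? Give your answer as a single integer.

Step 1: wait(T5) -> count=3 queue=[] holders={T5}
Step 2: signal(T5) -> count=4 queue=[] holders={none}
Step 3: wait(T6) -> count=3 queue=[] holders={T6}
Step 4: wait(T2) -> count=2 queue=[] holders={T2,T6}
Step 5: wait(T4) -> count=1 queue=[] holders={T2,T4,T6}
Step 6: wait(T1) -> count=0 queue=[] holders={T1,T2,T4,T6}
Step 7: signal(T4) -> count=1 queue=[] holders={T1,T2,T6}
Step 8: signal(T1) -> count=2 queue=[] holders={T2,T6}
Step 9: signal(T6) -> count=3 queue=[] holders={T2}
Step 10: wait(T3) -> count=2 queue=[] holders={T2,T3}
Step 11: wait(T1) -> count=1 queue=[] holders={T1,T2,T3}
Step 12: wait(T4) -> count=0 queue=[] holders={T1,T2,T3,T4}
Step 13: signal(T3) -> count=1 queue=[] holders={T1,T2,T4}
Step 14: wait(T5) -> count=0 queue=[] holders={T1,T2,T4,T5}
Step 15: wait(T6) -> count=0 queue=[T6] holders={T1,T2,T4,T5}
Step 16: signal(T5) -> count=0 queue=[] holders={T1,T2,T4,T6}
Step 17: signal(T1) -> count=1 queue=[] holders={T2,T4,T6}
Final holders: {T2,T4,T6} -> 3 thread(s)

Answer: 3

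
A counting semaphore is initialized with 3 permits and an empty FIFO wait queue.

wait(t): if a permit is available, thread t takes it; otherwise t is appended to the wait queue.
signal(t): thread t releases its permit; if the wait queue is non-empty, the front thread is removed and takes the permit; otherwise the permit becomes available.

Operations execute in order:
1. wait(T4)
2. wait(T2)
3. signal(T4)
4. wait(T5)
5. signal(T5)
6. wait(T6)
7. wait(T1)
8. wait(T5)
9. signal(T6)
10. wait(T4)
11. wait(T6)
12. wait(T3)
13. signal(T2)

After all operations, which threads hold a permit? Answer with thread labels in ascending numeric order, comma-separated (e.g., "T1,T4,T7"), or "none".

Answer: T1,T4,T5

Derivation:
Step 1: wait(T4) -> count=2 queue=[] holders={T4}
Step 2: wait(T2) -> count=1 queue=[] holders={T2,T4}
Step 3: signal(T4) -> count=2 queue=[] holders={T2}
Step 4: wait(T5) -> count=1 queue=[] holders={T2,T5}
Step 5: signal(T5) -> count=2 queue=[] holders={T2}
Step 6: wait(T6) -> count=1 queue=[] holders={T2,T6}
Step 7: wait(T1) -> count=0 queue=[] holders={T1,T2,T6}
Step 8: wait(T5) -> count=0 queue=[T5] holders={T1,T2,T6}
Step 9: signal(T6) -> count=0 queue=[] holders={T1,T2,T5}
Step 10: wait(T4) -> count=0 queue=[T4] holders={T1,T2,T5}
Step 11: wait(T6) -> count=0 queue=[T4,T6] holders={T1,T2,T5}
Step 12: wait(T3) -> count=0 queue=[T4,T6,T3] holders={T1,T2,T5}
Step 13: signal(T2) -> count=0 queue=[T6,T3] holders={T1,T4,T5}
Final holders: T1,T4,T5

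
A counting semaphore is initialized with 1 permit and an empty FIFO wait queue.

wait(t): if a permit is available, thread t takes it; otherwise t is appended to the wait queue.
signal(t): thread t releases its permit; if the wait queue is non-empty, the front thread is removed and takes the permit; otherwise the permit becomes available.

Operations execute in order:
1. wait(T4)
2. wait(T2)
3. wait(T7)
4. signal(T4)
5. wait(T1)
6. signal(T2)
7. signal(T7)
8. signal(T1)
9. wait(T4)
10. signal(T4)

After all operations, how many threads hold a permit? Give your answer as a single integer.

Answer: 0

Derivation:
Step 1: wait(T4) -> count=0 queue=[] holders={T4}
Step 2: wait(T2) -> count=0 queue=[T2] holders={T4}
Step 3: wait(T7) -> count=0 queue=[T2,T7] holders={T4}
Step 4: signal(T4) -> count=0 queue=[T7] holders={T2}
Step 5: wait(T1) -> count=0 queue=[T7,T1] holders={T2}
Step 6: signal(T2) -> count=0 queue=[T1] holders={T7}
Step 7: signal(T7) -> count=0 queue=[] holders={T1}
Step 8: signal(T1) -> count=1 queue=[] holders={none}
Step 9: wait(T4) -> count=0 queue=[] holders={T4}
Step 10: signal(T4) -> count=1 queue=[] holders={none}
Final holders: {none} -> 0 thread(s)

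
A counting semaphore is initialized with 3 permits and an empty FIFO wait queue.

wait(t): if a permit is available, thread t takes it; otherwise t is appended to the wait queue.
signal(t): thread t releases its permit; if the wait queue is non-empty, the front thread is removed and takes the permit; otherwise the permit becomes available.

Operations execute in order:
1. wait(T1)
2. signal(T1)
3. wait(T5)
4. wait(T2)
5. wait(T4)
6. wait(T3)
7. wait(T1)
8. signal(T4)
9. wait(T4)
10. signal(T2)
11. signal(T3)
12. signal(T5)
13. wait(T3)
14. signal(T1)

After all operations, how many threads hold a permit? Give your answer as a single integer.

Answer: 2

Derivation:
Step 1: wait(T1) -> count=2 queue=[] holders={T1}
Step 2: signal(T1) -> count=3 queue=[] holders={none}
Step 3: wait(T5) -> count=2 queue=[] holders={T5}
Step 4: wait(T2) -> count=1 queue=[] holders={T2,T5}
Step 5: wait(T4) -> count=0 queue=[] holders={T2,T4,T5}
Step 6: wait(T3) -> count=0 queue=[T3] holders={T2,T4,T5}
Step 7: wait(T1) -> count=0 queue=[T3,T1] holders={T2,T4,T5}
Step 8: signal(T4) -> count=0 queue=[T1] holders={T2,T3,T5}
Step 9: wait(T4) -> count=0 queue=[T1,T4] holders={T2,T3,T5}
Step 10: signal(T2) -> count=0 queue=[T4] holders={T1,T3,T5}
Step 11: signal(T3) -> count=0 queue=[] holders={T1,T4,T5}
Step 12: signal(T5) -> count=1 queue=[] holders={T1,T4}
Step 13: wait(T3) -> count=0 queue=[] holders={T1,T3,T4}
Step 14: signal(T1) -> count=1 queue=[] holders={T3,T4}
Final holders: {T3,T4} -> 2 thread(s)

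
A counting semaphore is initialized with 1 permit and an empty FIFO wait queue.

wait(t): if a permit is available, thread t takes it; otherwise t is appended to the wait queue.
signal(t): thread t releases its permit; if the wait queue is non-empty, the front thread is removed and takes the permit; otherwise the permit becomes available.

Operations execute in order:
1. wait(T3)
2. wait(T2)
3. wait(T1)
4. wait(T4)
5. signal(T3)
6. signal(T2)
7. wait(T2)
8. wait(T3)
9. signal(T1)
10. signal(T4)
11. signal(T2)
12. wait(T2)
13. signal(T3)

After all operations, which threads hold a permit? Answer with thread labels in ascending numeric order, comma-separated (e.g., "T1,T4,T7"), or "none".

Step 1: wait(T3) -> count=0 queue=[] holders={T3}
Step 2: wait(T2) -> count=0 queue=[T2] holders={T3}
Step 3: wait(T1) -> count=0 queue=[T2,T1] holders={T3}
Step 4: wait(T4) -> count=0 queue=[T2,T1,T4] holders={T3}
Step 5: signal(T3) -> count=0 queue=[T1,T4] holders={T2}
Step 6: signal(T2) -> count=0 queue=[T4] holders={T1}
Step 7: wait(T2) -> count=0 queue=[T4,T2] holders={T1}
Step 8: wait(T3) -> count=0 queue=[T4,T2,T3] holders={T1}
Step 9: signal(T1) -> count=0 queue=[T2,T3] holders={T4}
Step 10: signal(T4) -> count=0 queue=[T3] holders={T2}
Step 11: signal(T2) -> count=0 queue=[] holders={T3}
Step 12: wait(T2) -> count=0 queue=[T2] holders={T3}
Step 13: signal(T3) -> count=0 queue=[] holders={T2}
Final holders: T2

Answer: T2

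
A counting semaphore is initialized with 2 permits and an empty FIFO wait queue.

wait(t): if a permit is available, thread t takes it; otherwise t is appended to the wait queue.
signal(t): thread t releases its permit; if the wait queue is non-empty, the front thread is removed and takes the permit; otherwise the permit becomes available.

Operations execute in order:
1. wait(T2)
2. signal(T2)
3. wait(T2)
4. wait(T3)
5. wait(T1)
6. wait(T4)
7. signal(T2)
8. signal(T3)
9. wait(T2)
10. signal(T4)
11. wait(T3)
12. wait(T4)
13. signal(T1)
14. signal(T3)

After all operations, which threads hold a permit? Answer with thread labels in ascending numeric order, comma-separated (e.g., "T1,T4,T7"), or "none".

Answer: T2,T4

Derivation:
Step 1: wait(T2) -> count=1 queue=[] holders={T2}
Step 2: signal(T2) -> count=2 queue=[] holders={none}
Step 3: wait(T2) -> count=1 queue=[] holders={T2}
Step 4: wait(T3) -> count=0 queue=[] holders={T2,T3}
Step 5: wait(T1) -> count=0 queue=[T1] holders={T2,T3}
Step 6: wait(T4) -> count=0 queue=[T1,T4] holders={T2,T3}
Step 7: signal(T2) -> count=0 queue=[T4] holders={T1,T3}
Step 8: signal(T3) -> count=0 queue=[] holders={T1,T4}
Step 9: wait(T2) -> count=0 queue=[T2] holders={T1,T4}
Step 10: signal(T4) -> count=0 queue=[] holders={T1,T2}
Step 11: wait(T3) -> count=0 queue=[T3] holders={T1,T2}
Step 12: wait(T4) -> count=0 queue=[T3,T4] holders={T1,T2}
Step 13: signal(T1) -> count=0 queue=[T4] holders={T2,T3}
Step 14: signal(T3) -> count=0 queue=[] holders={T2,T4}
Final holders: T2,T4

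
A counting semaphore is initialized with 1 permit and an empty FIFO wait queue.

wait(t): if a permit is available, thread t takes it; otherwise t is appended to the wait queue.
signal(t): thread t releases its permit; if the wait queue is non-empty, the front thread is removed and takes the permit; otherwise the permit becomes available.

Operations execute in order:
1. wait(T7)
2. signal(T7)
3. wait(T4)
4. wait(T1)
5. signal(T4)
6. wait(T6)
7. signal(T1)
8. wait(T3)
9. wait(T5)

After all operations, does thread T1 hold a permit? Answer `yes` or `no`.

Answer: no

Derivation:
Step 1: wait(T7) -> count=0 queue=[] holders={T7}
Step 2: signal(T7) -> count=1 queue=[] holders={none}
Step 3: wait(T4) -> count=0 queue=[] holders={T4}
Step 4: wait(T1) -> count=0 queue=[T1] holders={T4}
Step 5: signal(T4) -> count=0 queue=[] holders={T1}
Step 6: wait(T6) -> count=0 queue=[T6] holders={T1}
Step 7: signal(T1) -> count=0 queue=[] holders={T6}
Step 8: wait(T3) -> count=0 queue=[T3] holders={T6}
Step 9: wait(T5) -> count=0 queue=[T3,T5] holders={T6}
Final holders: {T6} -> T1 not in holders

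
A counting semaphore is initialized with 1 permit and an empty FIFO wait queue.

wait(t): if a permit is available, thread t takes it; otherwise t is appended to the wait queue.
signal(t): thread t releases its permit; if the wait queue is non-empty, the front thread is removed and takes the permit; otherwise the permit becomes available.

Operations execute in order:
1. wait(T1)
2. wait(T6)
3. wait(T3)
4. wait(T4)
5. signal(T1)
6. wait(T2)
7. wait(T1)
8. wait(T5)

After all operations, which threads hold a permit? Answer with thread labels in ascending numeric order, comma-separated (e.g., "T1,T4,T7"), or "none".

Answer: T6

Derivation:
Step 1: wait(T1) -> count=0 queue=[] holders={T1}
Step 2: wait(T6) -> count=0 queue=[T6] holders={T1}
Step 3: wait(T3) -> count=0 queue=[T6,T3] holders={T1}
Step 4: wait(T4) -> count=0 queue=[T6,T3,T4] holders={T1}
Step 5: signal(T1) -> count=0 queue=[T3,T4] holders={T6}
Step 6: wait(T2) -> count=0 queue=[T3,T4,T2] holders={T6}
Step 7: wait(T1) -> count=0 queue=[T3,T4,T2,T1] holders={T6}
Step 8: wait(T5) -> count=0 queue=[T3,T4,T2,T1,T5] holders={T6}
Final holders: T6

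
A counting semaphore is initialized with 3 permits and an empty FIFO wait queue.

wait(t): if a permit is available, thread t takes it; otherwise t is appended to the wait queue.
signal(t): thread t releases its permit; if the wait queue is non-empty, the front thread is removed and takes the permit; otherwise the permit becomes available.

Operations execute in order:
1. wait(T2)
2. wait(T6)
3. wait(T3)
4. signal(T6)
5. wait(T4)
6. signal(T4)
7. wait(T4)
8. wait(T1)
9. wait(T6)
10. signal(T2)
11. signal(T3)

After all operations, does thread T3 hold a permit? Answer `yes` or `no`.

Step 1: wait(T2) -> count=2 queue=[] holders={T2}
Step 2: wait(T6) -> count=1 queue=[] holders={T2,T6}
Step 3: wait(T3) -> count=0 queue=[] holders={T2,T3,T6}
Step 4: signal(T6) -> count=1 queue=[] holders={T2,T3}
Step 5: wait(T4) -> count=0 queue=[] holders={T2,T3,T4}
Step 6: signal(T4) -> count=1 queue=[] holders={T2,T3}
Step 7: wait(T4) -> count=0 queue=[] holders={T2,T3,T4}
Step 8: wait(T1) -> count=0 queue=[T1] holders={T2,T3,T4}
Step 9: wait(T6) -> count=0 queue=[T1,T6] holders={T2,T3,T4}
Step 10: signal(T2) -> count=0 queue=[T6] holders={T1,T3,T4}
Step 11: signal(T3) -> count=0 queue=[] holders={T1,T4,T6}
Final holders: {T1,T4,T6} -> T3 not in holders

Answer: no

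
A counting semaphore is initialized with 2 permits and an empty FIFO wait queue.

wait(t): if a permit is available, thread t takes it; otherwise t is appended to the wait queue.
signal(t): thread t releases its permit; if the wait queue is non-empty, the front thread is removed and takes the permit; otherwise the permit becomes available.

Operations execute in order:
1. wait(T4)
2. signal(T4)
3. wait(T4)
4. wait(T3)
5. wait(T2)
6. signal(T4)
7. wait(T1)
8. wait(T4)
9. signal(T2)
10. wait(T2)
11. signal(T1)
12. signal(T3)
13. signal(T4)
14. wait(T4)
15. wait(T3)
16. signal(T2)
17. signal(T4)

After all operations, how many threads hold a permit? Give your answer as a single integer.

Answer: 1

Derivation:
Step 1: wait(T4) -> count=1 queue=[] holders={T4}
Step 2: signal(T4) -> count=2 queue=[] holders={none}
Step 3: wait(T4) -> count=1 queue=[] holders={T4}
Step 4: wait(T3) -> count=0 queue=[] holders={T3,T4}
Step 5: wait(T2) -> count=0 queue=[T2] holders={T3,T4}
Step 6: signal(T4) -> count=0 queue=[] holders={T2,T3}
Step 7: wait(T1) -> count=0 queue=[T1] holders={T2,T3}
Step 8: wait(T4) -> count=0 queue=[T1,T4] holders={T2,T3}
Step 9: signal(T2) -> count=0 queue=[T4] holders={T1,T3}
Step 10: wait(T2) -> count=0 queue=[T4,T2] holders={T1,T3}
Step 11: signal(T1) -> count=0 queue=[T2] holders={T3,T4}
Step 12: signal(T3) -> count=0 queue=[] holders={T2,T4}
Step 13: signal(T4) -> count=1 queue=[] holders={T2}
Step 14: wait(T4) -> count=0 queue=[] holders={T2,T4}
Step 15: wait(T3) -> count=0 queue=[T3] holders={T2,T4}
Step 16: signal(T2) -> count=0 queue=[] holders={T3,T4}
Step 17: signal(T4) -> count=1 queue=[] holders={T3}
Final holders: {T3} -> 1 thread(s)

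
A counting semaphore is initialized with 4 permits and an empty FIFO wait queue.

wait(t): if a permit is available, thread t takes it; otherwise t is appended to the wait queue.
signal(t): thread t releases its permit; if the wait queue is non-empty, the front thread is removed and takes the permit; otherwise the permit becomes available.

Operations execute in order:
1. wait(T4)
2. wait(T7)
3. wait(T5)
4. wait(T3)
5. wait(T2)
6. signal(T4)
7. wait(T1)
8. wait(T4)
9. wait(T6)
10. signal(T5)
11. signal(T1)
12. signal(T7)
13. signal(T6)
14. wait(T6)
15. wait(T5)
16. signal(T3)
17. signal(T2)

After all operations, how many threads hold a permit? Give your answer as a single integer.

Answer: 3

Derivation:
Step 1: wait(T4) -> count=3 queue=[] holders={T4}
Step 2: wait(T7) -> count=2 queue=[] holders={T4,T7}
Step 3: wait(T5) -> count=1 queue=[] holders={T4,T5,T7}
Step 4: wait(T3) -> count=0 queue=[] holders={T3,T4,T5,T7}
Step 5: wait(T2) -> count=0 queue=[T2] holders={T3,T4,T5,T7}
Step 6: signal(T4) -> count=0 queue=[] holders={T2,T3,T5,T7}
Step 7: wait(T1) -> count=0 queue=[T1] holders={T2,T3,T5,T7}
Step 8: wait(T4) -> count=0 queue=[T1,T4] holders={T2,T3,T5,T7}
Step 9: wait(T6) -> count=0 queue=[T1,T4,T6] holders={T2,T3,T5,T7}
Step 10: signal(T5) -> count=0 queue=[T4,T6] holders={T1,T2,T3,T7}
Step 11: signal(T1) -> count=0 queue=[T6] holders={T2,T3,T4,T7}
Step 12: signal(T7) -> count=0 queue=[] holders={T2,T3,T4,T6}
Step 13: signal(T6) -> count=1 queue=[] holders={T2,T3,T4}
Step 14: wait(T6) -> count=0 queue=[] holders={T2,T3,T4,T6}
Step 15: wait(T5) -> count=0 queue=[T5] holders={T2,T3,T4,T6}
Step 16: signal(T3) -> count=0 queue=[] holders={T2,T4,T5,T6}
Step 17: signal(T2) -> count=1 queue=[] holders={T4,T5,T6}
Final holders: {T4,T5,T6} -> 3 thread(s)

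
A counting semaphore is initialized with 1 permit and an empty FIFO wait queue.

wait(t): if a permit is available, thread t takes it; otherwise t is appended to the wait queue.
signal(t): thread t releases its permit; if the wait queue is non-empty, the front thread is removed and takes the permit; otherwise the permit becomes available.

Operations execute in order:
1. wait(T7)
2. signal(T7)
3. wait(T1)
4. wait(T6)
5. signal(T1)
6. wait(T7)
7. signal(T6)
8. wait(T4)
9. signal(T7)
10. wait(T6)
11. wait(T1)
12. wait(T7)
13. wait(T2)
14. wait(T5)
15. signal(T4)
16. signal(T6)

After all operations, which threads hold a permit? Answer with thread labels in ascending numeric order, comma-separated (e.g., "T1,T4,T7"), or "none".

Step 1: wait(T7) -> count=0 queue=[] holders={T7}
Step 2: signal(T7) -> count=1 queue=[] holders={none}
Step 3: wait(T1) -> count=0 queue=[] holders={T1}
Step 4: wait(T6) -> count=0 queue=[T6] holders={T1}
Step 5: signal(T1) -> count=0 queue=[] holders={T6}
Step 6: wait(T7) -> count=0 queue=[T7] holders={T6}
Step 7: signal(T6) -> count=0 queue=[] holders={T7}
Step 8: wait(T4) -> count=0 queue=[T4] holders={T7}
Step 9: signal(T7) -> count=0 queue=[] holders={T4}
Step 10: wait(T6) -> count=0 queue=[T6] holders={T4}
Step 11: wait(T1) -> count=0 queue=[T6,T1] holders={T4}
Step 12: wait(T7) -> count=0 queue=[T6,T1,T7] holders={T4}
Step 13: wait(T2) -> count=0 queue=[T6,T1,T7,T2] holders={T4}
Step 14: wait(T5) -> count=0 queue=[T6,T1,T7,T2,T5] holders={T4}
Step 15: signal(T4) -> count=0 queue=[T1,T7,T2,T5] holders={T6}
Step 16: signal(T6) -> count=0 queue=[T7,T2,T5] holders={T1}
Final holders: T1

Answer: T1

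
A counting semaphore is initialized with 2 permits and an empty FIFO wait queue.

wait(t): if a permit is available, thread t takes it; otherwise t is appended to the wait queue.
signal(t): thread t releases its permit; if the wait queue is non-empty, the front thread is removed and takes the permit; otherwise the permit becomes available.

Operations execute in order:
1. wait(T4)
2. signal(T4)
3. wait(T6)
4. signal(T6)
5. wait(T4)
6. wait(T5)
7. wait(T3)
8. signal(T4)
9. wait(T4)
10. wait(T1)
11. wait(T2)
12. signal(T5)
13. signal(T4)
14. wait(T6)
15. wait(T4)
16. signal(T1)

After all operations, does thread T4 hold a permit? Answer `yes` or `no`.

Answer: no

Derivation:
Step 1: wait(T4) -> count=1 queue=[] holders={T4}
Step 2: signal(T4) -> count=2 queue=[] holders={none}
Step 3: wait(T6) -> count=1 queue=[] holders={T6}
Step 4: signal(T6) -> count=2 queue=[] holders={none}
Step 5: wait(T4) -> count=1 queue=[] holders={T4}
Step 6: wait(T5) -> count=0 queue=[] holders={T4,T5}
Step 7: wait(T3) -> count=0 queue=[T3] holders={T4,T5}
Step 8: signal(T4) -> count=0 queue=[] holders={T3,T5}
Step 9: wait(T4) -> count=0 queue=[T4] holders={T3,T5}
Step 10: wait(T1) -> count=0 queue=[T4,T1] holders={T3,T5}
Step 11: wait(T2) -> count=0 queue=[T4,T1,T2] holders={T3,T5}
Step 12: signal(T5) -> count=0 queue=[T1,T2] holders={T3,T4}
Step 13: signal(T4) -> count=0 queue=[T2] holders={T1,T3}
Step 14: wait(T6) -> count=0 queue=[T2,T6] holders={T1,T3}
Step 15: wait(T4) -> count=0 queue=[T2,T6,T4] holders={T1,T3}
Step 16: signal(T1) -> count=0 queue=[T6,T4] holders={T2,T3}
Final holders: {T2,T3} -> T4 not in holders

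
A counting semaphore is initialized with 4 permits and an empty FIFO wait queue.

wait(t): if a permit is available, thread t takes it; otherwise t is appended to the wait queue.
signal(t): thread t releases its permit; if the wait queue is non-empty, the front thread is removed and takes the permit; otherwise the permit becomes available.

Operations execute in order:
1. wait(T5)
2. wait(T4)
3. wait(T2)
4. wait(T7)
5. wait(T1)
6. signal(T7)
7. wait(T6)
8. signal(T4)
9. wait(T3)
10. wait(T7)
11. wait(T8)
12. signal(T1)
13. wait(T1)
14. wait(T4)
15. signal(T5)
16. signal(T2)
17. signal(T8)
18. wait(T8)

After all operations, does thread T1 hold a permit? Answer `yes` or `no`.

Step 1: wait(T5) -> count=3 queue=[] holders={T5}
Step 2: wait(T4) -> count=2 queue=[] holders={T4,T5}
Step 3: wait(T2) -> count=1 queue=[] holders={T2,T4,T5}
Step 4: wait(T7) -> count=0 queue=[] holders={T2,T4,T5,T7}
Step 5: wait(T1) -> count=0 queue=[T1] holders={T2,T4,T5,T7}
Step 6: signal(T7) -> count=0 queue=[] holders={T1,T2,T4,T5}
Step 7: wait(T6) -> count=0 queue=[T6] holders={T1,T2,T4,T5}
Step 8: signal(T4) -> count=0 queue=[] holders={T1,T2,T5,T6}
Step 9: wait(T3) -> count=0 queue=[T3] holders={T1,T2,T5,T6}
Step 10: wait(T7) -> count=0 queue=[T3,T7] holders={T1,T2,T5,T6}
Step 11: wait(T8) -> count=0 queue=[T3,T7,T8] holders={T1,T2,T5,T6}
Step 12: signal(T1) -> count=0 queue=[T7,T8] holders={T2,T3,T5,T6}
Step 13: wait(T1) -> count=0 queue=[T7,T8,T1] holders={T2,T3,T5,T6}
Step 14: wait(T4) -> count=0 queue=[T7,T8,T1,T4] holders={T2,T3,T5,T6}
Step 15: signal(T5) -> count=0 queue=[T8,T1,T4] holders={T2,T3,T6,T7}
Step 16: signal(T2) -> count=0 queue=[T1,T4] holders={T3,T6,T7,T8}
Step 17: signal(T8) -> count=0 queue=[T4] holders={T1,T3,T6,T7}
Step 18: wait(T8) -> count=0 queue=[T4,T8] holders={T1,T3,T6,T7}
Final holders: {T1,T3,T6,T7} -> T1 in holders

Answer: yes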